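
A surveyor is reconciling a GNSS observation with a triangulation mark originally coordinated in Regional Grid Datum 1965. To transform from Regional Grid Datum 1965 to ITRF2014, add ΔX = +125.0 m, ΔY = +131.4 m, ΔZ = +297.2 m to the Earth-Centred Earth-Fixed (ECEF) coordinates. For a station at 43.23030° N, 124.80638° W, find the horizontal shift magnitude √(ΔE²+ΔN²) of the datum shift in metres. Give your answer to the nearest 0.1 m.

At φ = 43.23030°, λ = -124.80638°: sin φ = 0.684933, cos φ = 0.728607, sin λ = -0.821086, cos λ = -0.570805.
ΔE = −sin λ·ΔX + cos λ·ΔY = −(-0.821086)·(125.0) + (-0.570805)·(131.4) = 27.63 m.
ΔN = −sin φ cos λ·ΔX − sin φ sin λ·ΔY + cos φ·ΔZ = −(0.684933)(-0.570805)(125.0) − (0.684933)(-0.821086)(131.4) + (0.728607)(297.2) = 339.31 m.
Horizontal magnitude = √(ΔE² + ΔN²) = √(27.63² + 339.31²) = 340.43 m.

340.4 m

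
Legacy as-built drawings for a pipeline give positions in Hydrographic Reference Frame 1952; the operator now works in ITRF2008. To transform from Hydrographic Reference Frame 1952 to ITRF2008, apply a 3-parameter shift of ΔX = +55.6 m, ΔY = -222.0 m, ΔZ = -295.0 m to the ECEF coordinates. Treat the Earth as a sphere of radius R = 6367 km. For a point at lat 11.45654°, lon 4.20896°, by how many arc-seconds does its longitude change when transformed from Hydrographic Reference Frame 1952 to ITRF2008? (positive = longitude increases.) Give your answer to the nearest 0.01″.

sin φ = 0.198625, cos φ = 0.980076, sin λ = 0.073394, cos λ = 0.997303.
East component: ΔE = −sin λ·ΔX + cos λ·ΔY = −(0.073394)(55.6) + (0.997303)(-222.0) = -225.48 m.
1° of latitude spans πR/180 = 111125 m; at latitude φ, 1° of longitude spans that × cos φ = 108911.0 m, so Δλ = -225.48 / 108911.0 × 3600 = -7.453″.

Δλ = -7.45″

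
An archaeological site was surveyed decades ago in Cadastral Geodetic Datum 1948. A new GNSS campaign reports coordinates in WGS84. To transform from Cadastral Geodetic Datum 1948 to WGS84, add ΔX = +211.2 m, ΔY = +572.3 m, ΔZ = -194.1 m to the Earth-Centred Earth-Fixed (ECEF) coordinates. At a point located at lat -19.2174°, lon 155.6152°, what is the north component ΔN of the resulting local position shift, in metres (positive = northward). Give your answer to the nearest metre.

At φ = -19.2174°, λ = 155.6152°: sin φ = -0.329153, cos φ = 0.944276, sin λ = 0.412863, cos λ = -0.910793.
ΔN = −sin φ cos λ·ΔX − sin φ sin λ·ΔY + cos φ·ΔZ = −(-0.329153)(-0.910793)(211.2) − (-0.329153)(0.412863)(572.3) + (0.944276)(-194.1) = -168.83 m.

ΔN = -169 m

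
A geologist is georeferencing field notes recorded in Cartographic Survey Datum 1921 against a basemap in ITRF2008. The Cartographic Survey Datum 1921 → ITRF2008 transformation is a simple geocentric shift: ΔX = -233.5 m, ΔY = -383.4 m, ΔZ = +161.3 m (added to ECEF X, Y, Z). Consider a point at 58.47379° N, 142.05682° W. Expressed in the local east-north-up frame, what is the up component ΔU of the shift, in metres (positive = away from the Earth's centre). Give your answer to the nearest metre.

ΔU = 357 m

At φ = 58.47379°, λ = -142.05682°: sin φ = 0.852401, cos φ = 0.522889, sin λ = -0.614880, cos λ = -0.788621.
ΔU = cos φ cos λ·ΔX + cos φ sin λ·ΔY + sin φ·ΔZ = (0.522889)(-0.788621)(-233.5) + (0.522889)(-0.614880)(-383.4) + (0.852401)(161.3) = 357.05 m.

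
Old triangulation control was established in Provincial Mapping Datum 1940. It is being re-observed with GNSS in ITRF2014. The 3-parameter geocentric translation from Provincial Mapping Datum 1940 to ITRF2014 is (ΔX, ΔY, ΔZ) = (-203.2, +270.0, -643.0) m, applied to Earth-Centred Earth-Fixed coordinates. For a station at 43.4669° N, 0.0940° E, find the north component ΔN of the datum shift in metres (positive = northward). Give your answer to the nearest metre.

ΔN = -327 m

The local north axis is (−sin φ cos λ, −sin φ sin λ, cos φ), giving ΔN = 139.788 − 0.305 − 466.671 = -327.19 m.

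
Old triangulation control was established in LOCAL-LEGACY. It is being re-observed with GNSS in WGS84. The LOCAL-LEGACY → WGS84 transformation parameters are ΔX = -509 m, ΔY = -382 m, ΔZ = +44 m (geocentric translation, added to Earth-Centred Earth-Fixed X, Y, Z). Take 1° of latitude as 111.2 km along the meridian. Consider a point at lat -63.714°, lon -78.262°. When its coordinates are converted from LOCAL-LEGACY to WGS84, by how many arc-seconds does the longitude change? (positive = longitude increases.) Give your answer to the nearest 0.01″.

Δλ = -42.11″

sin φ = -0.896595, cos φ = 0.442852, sin λ = -0.979088, cos λ = 0.203437.
East component: ΔE = −sin λ·ΔX + cos λ·ΔY = −(-0.979088)(-509) + (0.203437)(-382) = -576.07 m.
1° of latitude spans 111200 m; at latitude φ, 1° of longitude spans that × cos φ = 49245.2 m, so Δλ = -576.07 / 49245.2 × 3600 = -42.113″.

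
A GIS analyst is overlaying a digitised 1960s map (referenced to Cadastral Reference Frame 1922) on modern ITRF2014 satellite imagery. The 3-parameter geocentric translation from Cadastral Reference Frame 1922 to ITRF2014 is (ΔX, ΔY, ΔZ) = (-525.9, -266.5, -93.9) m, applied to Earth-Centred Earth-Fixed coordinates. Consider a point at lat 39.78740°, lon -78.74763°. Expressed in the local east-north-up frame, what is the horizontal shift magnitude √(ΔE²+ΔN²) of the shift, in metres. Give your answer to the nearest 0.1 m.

593.8 m

At φ = 39.78740°, λ = -78.74763°: sin φ = 0.639941, cos φ = 0.768424, sin λ = -0.980777, cos λ = 0.195131.
ΔE = −sin λ·ΔX + cos λ·ΔY = −(-0.980777)·(-525.9) + (0.195131)·(-266.5) = -567.79 m.
ΔN = −sin φ cos λ·ΔX − sin φ sin λ·ΔY + cos φ·ΔZ = −(0.639941)(0.195131)(-525.9) − (0.639941)(-0.980777)(-266.5) + (0.768424)(-93.9) = -173.75 m.
Horizontal magnitude = √(ΔE² + ΔN²) = √((-567.79)² + (-173.75)²) = 593.78 m.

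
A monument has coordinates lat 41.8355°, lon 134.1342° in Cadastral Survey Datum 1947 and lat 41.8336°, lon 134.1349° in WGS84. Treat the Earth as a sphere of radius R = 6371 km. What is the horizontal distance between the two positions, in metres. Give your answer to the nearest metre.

219 m

Δφ = 41.8336° − 41.8355° = -0.0019°; Δλ = 134.1349° − 134.1342° = +0.0007°.
1° along a meridian = πR/180 = 111195 m.
ΔN = Δφ × 111195 = -211.3 m; ΔE = Δλ × 111195 × cos(41.8355°) = +0.0007 × 111195 × 0.745063 = 58.0 m.
Distance = √(ΔE² + ΔN²) = √(58.0² + (-211.3)²) = 219.1 m.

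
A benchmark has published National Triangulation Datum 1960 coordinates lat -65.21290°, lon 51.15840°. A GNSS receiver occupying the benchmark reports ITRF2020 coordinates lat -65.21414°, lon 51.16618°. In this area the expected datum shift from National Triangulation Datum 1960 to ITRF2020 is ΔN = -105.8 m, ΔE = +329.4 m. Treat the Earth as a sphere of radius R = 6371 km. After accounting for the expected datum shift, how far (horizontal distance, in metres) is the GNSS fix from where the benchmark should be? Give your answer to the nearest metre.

46 m

Observed coordinate differences: Δφ = -0.00124°, Δλ = +0.00778°.
Converting to metres (1° lat = 111195 m, cos φ = 0.419248): observed ΔN = -137.9 m, observed ΔE = 362.7 m.
Subtracting the expected shift leaves a residual of -137.9 − (-105.8) = -32.1 m north and 362.7 − (329.4) = 33.3 m east.
Residual distance = √((-32.1)² + 33.3²) = 46.2 m.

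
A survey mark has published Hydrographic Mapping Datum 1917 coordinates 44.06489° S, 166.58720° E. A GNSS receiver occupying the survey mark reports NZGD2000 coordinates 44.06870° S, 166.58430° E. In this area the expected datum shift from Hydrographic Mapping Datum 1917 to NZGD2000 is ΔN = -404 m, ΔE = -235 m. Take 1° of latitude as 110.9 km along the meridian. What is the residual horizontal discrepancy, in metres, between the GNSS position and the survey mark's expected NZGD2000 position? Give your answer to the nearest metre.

Observed coordinate differences: Δφ = -0.00381°, Δλ = -0.00290°.
Converting to metres (1° lat = 110900 m, cos φ = 0.718553): observed ΔN = -422.5 m, observed ΔE = -231.1 m.
Subtracting the expected shift leaves a residual of -422.5 − (-404) = -18.5 m north and -231.1 − (-235) = 3.9 m east.
Residual distance = √((-18.5)² + 3.9²) = 18.9 m.

19 m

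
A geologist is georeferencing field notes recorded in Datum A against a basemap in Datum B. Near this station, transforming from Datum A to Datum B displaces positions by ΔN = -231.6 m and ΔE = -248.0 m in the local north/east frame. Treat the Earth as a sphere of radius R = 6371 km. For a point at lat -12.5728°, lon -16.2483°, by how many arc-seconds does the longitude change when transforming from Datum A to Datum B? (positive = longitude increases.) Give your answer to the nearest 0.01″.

At latitude -12.5728°, cos φ = 0.976020.
One radian of longitude at latitude φ spans R cos φ, so Δλ = ΔE / (R cos φ) = -248.0 / (6371000 × 0.976020) = -3.9883e-05 rad = -8.226″.

Δλ = -8.23″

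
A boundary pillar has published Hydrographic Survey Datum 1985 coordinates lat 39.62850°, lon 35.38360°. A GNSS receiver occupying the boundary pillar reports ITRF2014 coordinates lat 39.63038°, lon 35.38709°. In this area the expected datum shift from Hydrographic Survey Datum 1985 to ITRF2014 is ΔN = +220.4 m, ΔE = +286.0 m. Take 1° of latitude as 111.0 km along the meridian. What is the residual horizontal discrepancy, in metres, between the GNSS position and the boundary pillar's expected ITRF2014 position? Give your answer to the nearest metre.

Observed coordinate differences: Δφ = +0.00188°, Δλ = +0.00349°.
Converting to metres (1° lat = 111000 m, cos φ = 0.770196): observed ΔN = 208.7 m, observed ΔE = 298.4 m.
Subtracting the expected shift leaves a residual of 208.7 − (220.4) = -11.7 m north and 298.4 − (286.0) = 12.4 m east.
Residual distance = √((-11.7)² + 12.4²) = 17.0 m.

17 m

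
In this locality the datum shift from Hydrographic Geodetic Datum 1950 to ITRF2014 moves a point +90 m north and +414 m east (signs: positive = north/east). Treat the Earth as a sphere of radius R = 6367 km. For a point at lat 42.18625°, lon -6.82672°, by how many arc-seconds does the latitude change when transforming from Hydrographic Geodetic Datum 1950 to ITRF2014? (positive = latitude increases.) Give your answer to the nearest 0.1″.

On a sphere of radius R, 1 rad of latitude = R, so Δφ = ΔN / R = 90.0 / 6367000 = 1.4135e-05 rad = 2.916″.

Δφ = 2.9″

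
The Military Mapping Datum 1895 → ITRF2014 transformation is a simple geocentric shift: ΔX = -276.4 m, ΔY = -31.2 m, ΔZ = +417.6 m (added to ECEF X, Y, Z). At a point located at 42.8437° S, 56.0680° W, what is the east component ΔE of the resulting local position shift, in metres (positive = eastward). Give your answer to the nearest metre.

The local east axis at (φ, λ) is (−sin λ, cos λ, 0), so ΔE = −sin(-56.0680°)·(-276.4) + cos(-56.0680°)·(-31.2) = -246.75 m.

ΔE = -247 m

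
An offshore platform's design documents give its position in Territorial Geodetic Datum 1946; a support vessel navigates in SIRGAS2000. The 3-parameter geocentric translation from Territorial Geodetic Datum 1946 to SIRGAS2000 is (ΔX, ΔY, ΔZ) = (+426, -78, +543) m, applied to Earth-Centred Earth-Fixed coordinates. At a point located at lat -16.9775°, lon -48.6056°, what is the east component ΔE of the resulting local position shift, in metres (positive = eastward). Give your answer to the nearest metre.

The local east axis at (φ, λ) is (−sin λ, cos λ, 0), so ΔE = −sin(-48.6056°)·426 + cos(-48.6056°)·(-78) = 268.00 m.

ΔE = 268 m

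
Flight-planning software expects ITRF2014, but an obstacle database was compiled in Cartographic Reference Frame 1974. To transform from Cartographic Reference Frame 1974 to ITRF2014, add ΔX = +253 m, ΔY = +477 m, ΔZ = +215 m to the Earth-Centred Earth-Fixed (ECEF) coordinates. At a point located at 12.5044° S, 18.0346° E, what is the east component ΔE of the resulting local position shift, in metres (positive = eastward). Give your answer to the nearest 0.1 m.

At φ = -12.5044°, λ = 18.0346°: sin φ = -0.216515, cos φ = 0.976279, sin λ = 0.309591, cos λ = 0.950870.
ΔE = −sin λ·ΔX + cos λ·ΔY = −(0.309591)·(253) + (0.950870)·(477) = 375.24 m.

ΔE = 375.2 m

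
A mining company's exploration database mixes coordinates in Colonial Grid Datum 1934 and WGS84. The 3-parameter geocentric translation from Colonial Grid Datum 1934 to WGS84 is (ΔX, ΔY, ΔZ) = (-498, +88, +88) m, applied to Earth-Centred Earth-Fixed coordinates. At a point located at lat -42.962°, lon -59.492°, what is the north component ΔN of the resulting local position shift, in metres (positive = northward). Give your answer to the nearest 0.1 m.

ΔN = -159.6 m

The local north axis is (−sin φ cos λ, −sin φ sin λ, cos φ), giving ΔN = -172.296 − 51.670 + 64.399 = -159.57 m.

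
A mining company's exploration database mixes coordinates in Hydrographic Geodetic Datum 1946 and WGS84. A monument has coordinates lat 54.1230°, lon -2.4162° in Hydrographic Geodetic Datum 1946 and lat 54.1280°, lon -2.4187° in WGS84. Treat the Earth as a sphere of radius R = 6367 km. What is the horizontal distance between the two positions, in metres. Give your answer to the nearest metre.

579 m

Δφ = 54.1280° − 54.1230° = +0.0050°; Δλ = -2.4187° − -2.4162° = -0.0025°.
1° along a meridian = πR/180 = 111125 m.
ΔN = Δφ × 111125 = 555.6 m; ΔE = Δλ × 111125 × cos(54.1230°) = -0.0025 × 111125 × 0.586047 = -162.8 m.
Distance = √(ΔE² + ΔN²) = √((-162.8)² + 555.6²) = 579.0 m.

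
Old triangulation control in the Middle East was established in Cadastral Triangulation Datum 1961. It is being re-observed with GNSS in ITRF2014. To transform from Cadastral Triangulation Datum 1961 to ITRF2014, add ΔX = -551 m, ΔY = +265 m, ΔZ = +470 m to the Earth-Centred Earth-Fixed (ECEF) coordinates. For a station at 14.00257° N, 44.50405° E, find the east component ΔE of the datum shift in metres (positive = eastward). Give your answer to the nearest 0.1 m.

The local east axis at (φ, λ) is (−sin λ, cos λ, 0), so ΔE = −sin(44.50405°)·(-551) + cos(44.50405°)·265 = 575.23 m.

ΔE = 575.2 m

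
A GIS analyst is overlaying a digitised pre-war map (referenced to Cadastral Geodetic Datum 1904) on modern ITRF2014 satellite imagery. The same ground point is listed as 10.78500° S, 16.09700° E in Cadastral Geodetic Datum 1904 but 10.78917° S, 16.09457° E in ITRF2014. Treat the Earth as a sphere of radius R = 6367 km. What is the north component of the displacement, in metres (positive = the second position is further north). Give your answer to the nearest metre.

ΔN = -463 m

Δφ = -10.78917° − -10.78500° = -0.00417°; Δλ = 16.09457° − 16.09700° = -0.00243°.
1° along a meridian = πR/180 = 111125 m.
ΔN = Δφ × 111125 = -463.4 m; ΔE = Δλ × 111125 × cos(-10.78500°) = -0.00243 × 111125 × 0.982336 = -265.3 m.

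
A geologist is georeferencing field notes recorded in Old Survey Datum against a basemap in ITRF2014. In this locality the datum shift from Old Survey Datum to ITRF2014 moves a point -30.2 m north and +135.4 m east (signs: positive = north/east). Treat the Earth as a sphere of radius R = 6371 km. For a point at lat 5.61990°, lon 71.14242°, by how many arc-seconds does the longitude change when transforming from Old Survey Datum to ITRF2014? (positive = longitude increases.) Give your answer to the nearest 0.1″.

Δλ = 4.4″

At latitude 5.61990°, cos φ = 0.995193.
One radian of longitude at latitude φ spans R cos φ, so Δλ = ΔE / (R cos φ) = 135.4 / (6371000 × 0.995193) = 2.1355e-05 rad = 4.405″.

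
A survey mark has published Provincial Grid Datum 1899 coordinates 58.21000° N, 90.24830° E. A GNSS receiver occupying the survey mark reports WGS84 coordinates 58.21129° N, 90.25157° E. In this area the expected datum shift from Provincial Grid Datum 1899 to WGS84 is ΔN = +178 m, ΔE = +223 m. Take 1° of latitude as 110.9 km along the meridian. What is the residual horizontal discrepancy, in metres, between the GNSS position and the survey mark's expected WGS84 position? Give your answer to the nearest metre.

Observed coordinate differences: Δφ = +0.00129°, Δλ = +0.00327°.
Converting to metres (1° lat = 110900 m, cos φ = 0.526807): observed ΔN = 143.1 m, observed ΔE = 191.0 m.
Subtracting the expected shift leaves a residual of 143.1 − (178) = -34.9 m north and 191.0 − (223) = -32.0 m east.
Residual distance = √((-34.9)² + (-32.0)²) = 47.3 m.

47 m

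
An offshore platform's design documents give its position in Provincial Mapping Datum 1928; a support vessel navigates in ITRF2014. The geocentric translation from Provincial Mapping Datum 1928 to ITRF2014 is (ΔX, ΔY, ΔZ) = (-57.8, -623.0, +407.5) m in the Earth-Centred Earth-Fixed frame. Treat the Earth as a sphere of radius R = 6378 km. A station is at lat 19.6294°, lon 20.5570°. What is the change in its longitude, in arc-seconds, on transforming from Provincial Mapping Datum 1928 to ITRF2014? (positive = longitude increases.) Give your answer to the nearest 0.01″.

sin φ = 0.335935, cos φ = 0.941885, sin λ = 0.351139, cos λ = 0.936323.
East component: ΔE = −sin λ·ΔX + cos λ·ΔY = −(0.351139)(-57.8) + (0.936323)(-623.0) = -563.03 m.
1° of latitude spans πR/180 = 111317 m; at latitude φ, 1° of longitude spans that × cos φ = 104847.9 m, so Δλ = -563.03 / 104847.9 × 3600 = -19.332″.

Δλ = -19.33″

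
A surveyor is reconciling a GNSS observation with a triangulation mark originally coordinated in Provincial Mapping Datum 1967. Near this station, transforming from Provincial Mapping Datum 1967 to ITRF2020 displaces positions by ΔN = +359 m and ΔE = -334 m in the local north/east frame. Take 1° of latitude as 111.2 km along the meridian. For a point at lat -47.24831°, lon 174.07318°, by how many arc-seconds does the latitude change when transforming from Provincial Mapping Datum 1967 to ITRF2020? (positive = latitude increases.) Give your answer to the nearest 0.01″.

Δφ = 11.62″

1° of latitude = 111.2 km, so Δφ = 359.0 / 111200 = 0.0032284° = 11.622″.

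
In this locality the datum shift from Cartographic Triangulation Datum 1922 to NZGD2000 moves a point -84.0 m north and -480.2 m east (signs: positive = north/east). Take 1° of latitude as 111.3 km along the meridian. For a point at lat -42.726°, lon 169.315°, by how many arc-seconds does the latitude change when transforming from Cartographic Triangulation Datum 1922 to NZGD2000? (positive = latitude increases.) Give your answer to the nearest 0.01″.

Δφ = -2.72″

1° of latitude = 111.3 km, so Δφ = -84.0 / 111300 = -0.0007547° = -2.717″.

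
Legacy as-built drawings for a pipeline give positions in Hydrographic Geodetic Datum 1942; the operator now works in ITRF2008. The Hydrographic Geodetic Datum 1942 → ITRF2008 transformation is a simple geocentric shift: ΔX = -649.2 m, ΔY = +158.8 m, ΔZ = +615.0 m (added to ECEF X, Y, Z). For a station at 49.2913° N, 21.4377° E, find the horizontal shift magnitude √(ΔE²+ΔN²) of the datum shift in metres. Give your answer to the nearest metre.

902 m

At φ = 49.2913°, λ = 21.4377°: sin φ = 0.758035, cos φ = 0.652214, sin λ = 0.365489, cos λ = 0.930816.
ΔE = −sin λ·ΔX + cos λ·ΔY = −(0.365489)·(-649.2) + (0.930816)·(158.8) = 385.09 m.
ΔN = −sin φ cos λ·ΔX − sin φ sin λ·ΔY + cos φ·ΔZ = −(0.758035)(0.930816)(-649.2) − (0.758035)(0.365489)(158.8) + (0.652214)(615.0) = 815.18 m.
Horizontal magnitude = √(ΔE² + ΔN²) = √(385.09² + 815.18²) = 901.57 m.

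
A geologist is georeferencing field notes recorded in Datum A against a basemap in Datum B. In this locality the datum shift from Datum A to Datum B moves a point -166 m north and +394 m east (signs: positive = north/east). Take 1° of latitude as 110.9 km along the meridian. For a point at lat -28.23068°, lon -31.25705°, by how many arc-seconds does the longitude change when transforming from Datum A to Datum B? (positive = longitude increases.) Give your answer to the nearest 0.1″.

At latitude -28.23068°, cos φ = 0.881050.
1° of longitude at this latitude = 110.9 × cos φ = 97.71 km, so Δλ = 394.0 / 97708.5 = 0.0040324° = 14.517″.

Δλ = 14.5″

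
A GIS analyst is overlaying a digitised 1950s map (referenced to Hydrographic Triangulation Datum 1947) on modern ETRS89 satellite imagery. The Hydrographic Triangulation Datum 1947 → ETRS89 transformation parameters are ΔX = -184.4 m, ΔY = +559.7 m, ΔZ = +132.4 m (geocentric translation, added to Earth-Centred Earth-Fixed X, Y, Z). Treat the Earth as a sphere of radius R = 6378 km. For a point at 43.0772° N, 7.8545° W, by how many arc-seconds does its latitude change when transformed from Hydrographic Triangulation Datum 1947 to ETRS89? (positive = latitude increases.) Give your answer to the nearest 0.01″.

Δφ = 8.85″

sin φ = 0.682983, cos φ = 0.730434, sin λ = -0.136658, cos λ = 0.990618.
North component: ΔN = −sin φ cos λ·ΔX − sin φ sin λ·ΔY + cos φ·ΔZ = −(0.682983)(0.990618)(-184.4) − (0.682983)(-0.136658)(559.7) + (0.730434)(132.4) = 273.71 m.
1° of latitude spans πR/180 = 111317 m, so Δφ = 273.71 / 111317 × 3600 = 8.852″.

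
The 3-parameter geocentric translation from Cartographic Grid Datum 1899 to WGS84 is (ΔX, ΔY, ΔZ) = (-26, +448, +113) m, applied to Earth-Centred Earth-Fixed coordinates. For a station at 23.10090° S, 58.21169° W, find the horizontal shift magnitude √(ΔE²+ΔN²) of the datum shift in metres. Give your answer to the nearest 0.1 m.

219.9 m

The local east axis at (φ, λ) is (−sin λ, cos λ, 0), so ΔE = −sin(-58.21169°)·(-26) + cos(-58.21169°)·448 = 213.90 m.
The local north axis is (−sin φ cos λ, −sin φ sin λ, cos φ), giving ΔN = -5.374 − 149.408 + 103.939 = -50.84 m.
Horizontal magnitude = √(ΔE² + ΔN²) = √(213.90² + (-50.84)²) = 219.86 m.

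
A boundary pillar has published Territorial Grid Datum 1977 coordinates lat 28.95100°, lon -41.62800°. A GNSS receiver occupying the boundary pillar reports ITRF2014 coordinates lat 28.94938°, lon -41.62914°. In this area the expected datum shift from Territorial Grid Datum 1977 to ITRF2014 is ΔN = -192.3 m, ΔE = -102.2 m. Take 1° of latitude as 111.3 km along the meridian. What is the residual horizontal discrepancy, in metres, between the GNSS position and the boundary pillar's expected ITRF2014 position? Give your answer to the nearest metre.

15 m

Observed coordinate differences: Δφ = -0.00162°, Δλ = -0.00114°.
Converting to metres (1° lat = 111300 m, cos φ = 0.875034): observed ΔN = -180.3 m, observed ΔE = -111.0 m.
Subtracting the expected shift leaves a residual of -180.3 − (-192.3) = 12.0 m north and -111.0 − (-102.2) = -8.8 m east.
Residual distance = √(12.0² + (-8.8)²) = 14.9 m.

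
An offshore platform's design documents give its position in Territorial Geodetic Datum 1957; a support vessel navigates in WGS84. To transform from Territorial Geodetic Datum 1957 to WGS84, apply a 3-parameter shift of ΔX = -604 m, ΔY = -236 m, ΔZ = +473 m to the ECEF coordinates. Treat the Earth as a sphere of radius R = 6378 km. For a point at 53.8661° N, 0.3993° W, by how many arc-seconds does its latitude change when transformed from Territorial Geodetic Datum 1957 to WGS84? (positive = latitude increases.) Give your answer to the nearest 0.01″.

sin φ = 0.807641, cos φ = 0.589674, sin λ = -0.006969, cos λ = 0.999976.
North component: ΔN = −sin φ cos λ·ΔX − sin φ sin λ·ΔY + cos φ·ΔZ = −(0.807641)(0.999976)(-604) − (0.807641)(-0.006969)(-236) + (0.589674)(473) = 765.39 m.
1° of latitude spans πR/180 = 111317 m, so Δφ = 765.39 / 111317 × 3600 = 24.753″.

Δφ = 24.75″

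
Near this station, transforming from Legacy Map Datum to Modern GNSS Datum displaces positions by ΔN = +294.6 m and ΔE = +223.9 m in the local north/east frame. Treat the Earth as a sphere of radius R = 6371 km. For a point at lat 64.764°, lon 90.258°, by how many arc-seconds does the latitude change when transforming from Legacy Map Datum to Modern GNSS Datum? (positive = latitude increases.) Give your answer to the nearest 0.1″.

On a sphere of radius R, 1 rad of latitude = R, so Δφ = ΔN / R = 294.6 / 6371000 = 4.6241e-05 rad = 9.538″.

Δφ = 9.5″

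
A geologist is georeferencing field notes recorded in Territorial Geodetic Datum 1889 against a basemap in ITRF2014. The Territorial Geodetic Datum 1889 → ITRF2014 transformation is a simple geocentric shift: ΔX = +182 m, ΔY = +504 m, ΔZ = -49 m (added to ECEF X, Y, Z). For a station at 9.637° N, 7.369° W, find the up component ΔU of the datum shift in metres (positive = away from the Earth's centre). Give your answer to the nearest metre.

ΔU = 106 m

The local up (radial) axis is (cos φ cos λ, cos φ sin λ, sin φ), giving ΔU = 177.950 − 63.730 − 8.203 = 106.02 m.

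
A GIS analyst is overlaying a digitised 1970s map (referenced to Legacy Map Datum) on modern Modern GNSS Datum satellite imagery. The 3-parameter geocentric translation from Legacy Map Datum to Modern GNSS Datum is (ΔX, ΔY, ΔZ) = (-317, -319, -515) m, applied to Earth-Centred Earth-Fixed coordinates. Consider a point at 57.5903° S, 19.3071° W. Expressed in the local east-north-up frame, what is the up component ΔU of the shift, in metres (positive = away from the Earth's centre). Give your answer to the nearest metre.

ΔU = 331 m

At φ = -57.5903°, λ = -19.3071°: sin φ = -0.844237, cos φ = 0.535970, sin λ = -0.330631, cos λ = 0.943760.
ΔU = cos φ cos λ·ΔX + cos φ sin λ·ΔY + sin φ·ΔZ = (0.535970)(0.943760)(-317) + (0.535970)(-0.330631)(-319) + (-0.844237)(-515) = 330.96 m.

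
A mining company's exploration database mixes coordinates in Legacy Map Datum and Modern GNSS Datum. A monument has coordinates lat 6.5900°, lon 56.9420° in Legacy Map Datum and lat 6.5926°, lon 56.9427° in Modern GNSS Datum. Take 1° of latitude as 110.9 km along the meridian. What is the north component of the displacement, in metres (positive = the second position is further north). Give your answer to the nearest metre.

Δφ = 6.5926° − 6.5900° = +0.0026°; Δλ = 56.9427° − 56.9420° = +0.0007°.
ΔN = Δφ × 110900 = 288.3 m; ΔE = Δλ × 110900 × cos(6.5900°) = +0.0007 × 110900 × 0.993393 = 77.1 m.

ΔN = 288 m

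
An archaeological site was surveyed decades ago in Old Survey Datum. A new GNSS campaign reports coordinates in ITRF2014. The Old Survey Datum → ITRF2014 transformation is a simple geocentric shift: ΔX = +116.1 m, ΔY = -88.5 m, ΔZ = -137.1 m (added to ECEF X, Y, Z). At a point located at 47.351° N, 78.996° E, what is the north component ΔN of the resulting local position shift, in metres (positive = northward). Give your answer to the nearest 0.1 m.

The local north axis is (−sin φ cos λ, −sin φ sin λ, cos φ), giving ΔN = -16.300 + 63.897 − 92.886 = -45.29 m.

ΔN = -45.3 m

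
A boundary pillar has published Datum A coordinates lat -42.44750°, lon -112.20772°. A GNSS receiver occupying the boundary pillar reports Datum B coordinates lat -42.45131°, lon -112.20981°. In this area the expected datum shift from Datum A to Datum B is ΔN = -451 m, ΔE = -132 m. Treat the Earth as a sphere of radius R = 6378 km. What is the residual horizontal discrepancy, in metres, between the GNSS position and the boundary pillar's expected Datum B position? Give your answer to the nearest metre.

48 m

Observed coordinate differences: Δφ = -0.00381°, Δλ = -0.00209°.
Converting to metres (1° lat = 111317 m, cos φ = 0.737896): observed ΔN = -424.1 m, observed ΔE = -171.7 m.
Subtracting the expected shift leaves a residual of -424.1 − (-451) = 26.9 m north and -171.7 − (-132) = -39.7 m east.
Residual distance = √(26.9² + (-39.7)²) = 47.9 m.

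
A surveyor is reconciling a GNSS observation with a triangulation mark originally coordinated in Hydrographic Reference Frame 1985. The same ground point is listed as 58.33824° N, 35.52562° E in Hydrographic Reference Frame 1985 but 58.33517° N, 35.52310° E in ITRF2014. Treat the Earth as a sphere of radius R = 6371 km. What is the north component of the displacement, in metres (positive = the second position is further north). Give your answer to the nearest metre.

ΔN = -341 m

Δφ = 58.33517° − 58.33824° = -0.00307°; Δλ = 35.52310° − 35.52562° = -0.00252°.
1° along a meridian = πR/180 = 111195 m.
ΔN = Δφ × 111195 = -341.4 m; ΔE = Δλ × 111195 × cos(58.33824°) = -0.00252 × 111195 × 0.524904 = -147.1 m.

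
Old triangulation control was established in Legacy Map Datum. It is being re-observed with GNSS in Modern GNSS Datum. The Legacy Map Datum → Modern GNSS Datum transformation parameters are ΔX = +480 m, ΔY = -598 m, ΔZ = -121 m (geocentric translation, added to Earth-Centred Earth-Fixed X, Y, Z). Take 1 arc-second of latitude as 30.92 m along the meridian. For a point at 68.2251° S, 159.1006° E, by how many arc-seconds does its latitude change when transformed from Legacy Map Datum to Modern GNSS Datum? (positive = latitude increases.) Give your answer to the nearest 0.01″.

Δφ = -21.33″

sin φ = -0.928648, cos φ = 0.370961, sin λ = 0.356728, cos λ = -0.934208.
North component: ΔN = −sin φ cos λ·ΔX − sin φ sin λ·ΔY + cos φ·ΔZ = −(-0.928648)(-0.934208)(480) − (-0.928648)(0.356728)(-598) + (0.370961)(-121) = -659.41 m.
1° of latitude spans 3600 × 30.92 = 111312 m, so Δφ = -659.41 / 111312 × 3600 = -21.326″.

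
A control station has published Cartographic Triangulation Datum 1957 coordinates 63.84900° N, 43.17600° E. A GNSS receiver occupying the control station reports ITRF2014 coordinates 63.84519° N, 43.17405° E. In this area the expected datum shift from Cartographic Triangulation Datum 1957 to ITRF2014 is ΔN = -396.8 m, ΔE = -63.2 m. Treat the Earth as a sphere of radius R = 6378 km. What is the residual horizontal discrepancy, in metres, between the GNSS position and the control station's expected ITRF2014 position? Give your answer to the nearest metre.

Observed coordinate differences: Δφ = -0.00381°, Δλ = -0.00195°.
Converting to metres (1° lat = 111317 m, cos φ = 0.440738): observed ΔN = -424.1 m, observed ΔE = -95.7 m.
Subtracting the expected shift leaves a residual of -424.1 − (-396.8) = -27.3 m north and -95.7 − (-63.2) = -32.5 m east.
Residual distance = √((-27.3)² + (-32.5)²) = 42.4 m.

42 m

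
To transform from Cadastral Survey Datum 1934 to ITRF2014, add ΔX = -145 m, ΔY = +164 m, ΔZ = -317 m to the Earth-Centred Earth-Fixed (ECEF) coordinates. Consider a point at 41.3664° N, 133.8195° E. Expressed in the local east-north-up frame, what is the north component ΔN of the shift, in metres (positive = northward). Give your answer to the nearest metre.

ΔN = -382 m

The local north axis is (−sin φ cos λ, −sin φ sin λ, cos φ), giving ΔN = -66.349 − 78.201 − 237.908 = -382.46 m.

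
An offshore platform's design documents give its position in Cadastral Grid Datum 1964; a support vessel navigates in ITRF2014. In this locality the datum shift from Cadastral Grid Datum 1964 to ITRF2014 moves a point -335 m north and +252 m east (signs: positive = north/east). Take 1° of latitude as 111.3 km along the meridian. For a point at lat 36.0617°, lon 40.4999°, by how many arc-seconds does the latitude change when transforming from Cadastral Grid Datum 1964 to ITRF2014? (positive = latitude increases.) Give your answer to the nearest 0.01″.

Δφ = -10.84″

1° of latitude = 111.3 km, so Δφ = -335.0 / 111300 = -0.0030099° = -10.836″.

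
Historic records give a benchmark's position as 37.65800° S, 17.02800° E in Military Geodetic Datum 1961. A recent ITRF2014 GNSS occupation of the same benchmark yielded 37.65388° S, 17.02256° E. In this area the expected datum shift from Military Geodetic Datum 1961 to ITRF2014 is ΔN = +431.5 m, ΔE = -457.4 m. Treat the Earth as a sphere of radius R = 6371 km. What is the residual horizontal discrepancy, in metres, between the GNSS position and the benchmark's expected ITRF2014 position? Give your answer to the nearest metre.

34 m

Observed coordinate differences: Δφ = +0.00412°, Δλ = -0.00544°.
Converting to metres (1° lat = 111195 m, cos φ = 0.791672): observed ΔN = 458.1 m, observed ΔE = -478.9 m.
Subtracting the expected shift leaves a residual of 458.1 − (431.5) = 26.6 m north and -478.9 − (-457.4) = -21.5 m east.
Residual distance = √(26.6² + (-21.5)²) = 34.2 m.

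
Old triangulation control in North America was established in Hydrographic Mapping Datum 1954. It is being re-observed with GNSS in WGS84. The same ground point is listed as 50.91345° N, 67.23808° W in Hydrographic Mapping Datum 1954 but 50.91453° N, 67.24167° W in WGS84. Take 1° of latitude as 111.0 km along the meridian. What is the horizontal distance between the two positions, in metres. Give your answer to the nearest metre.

Δφ = 50.91453° − 50.91345° = +0.00108°; Δλ = -67.24167° − -67.23808° = -0.00359°.
ΔN = Δφ × 111000 = 119.9 m; ΔE = Δλ × 111000 × cos(50.91345°) = -0.00359 × 111000 × 0.630494 = -251.2 m.
Distance = √(ΔE² + ΔN²) = √((-251.2)² + 119.9²) = 278.4 m.

278 m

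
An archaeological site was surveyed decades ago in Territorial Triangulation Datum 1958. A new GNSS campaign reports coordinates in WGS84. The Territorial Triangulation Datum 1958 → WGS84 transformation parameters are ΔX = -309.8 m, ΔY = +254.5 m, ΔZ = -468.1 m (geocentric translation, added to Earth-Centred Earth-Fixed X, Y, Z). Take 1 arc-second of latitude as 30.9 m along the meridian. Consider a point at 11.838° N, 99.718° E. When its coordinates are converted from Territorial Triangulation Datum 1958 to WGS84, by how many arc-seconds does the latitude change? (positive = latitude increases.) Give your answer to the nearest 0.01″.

sin φ = 0.205145, cos φ = 0.978732, sin λ = 0.985650, cos λ = -0.168799.
North component: ΔN = −sin φ cos λ·ΔX − sin φ sin λ·ΔY + cos φ·ΔZ = −(0.205145)(-0.168799)(-309.8) − (0.205145)(0.985650)(254.5) + (0.978732)(-468.1) = -520.33 m.
1° of latitude spans 3600 × 30.90 = 111240 m, so Δφ = -520.33 / 111240 × 3600 = -16.839″.

Δφ = -16.84″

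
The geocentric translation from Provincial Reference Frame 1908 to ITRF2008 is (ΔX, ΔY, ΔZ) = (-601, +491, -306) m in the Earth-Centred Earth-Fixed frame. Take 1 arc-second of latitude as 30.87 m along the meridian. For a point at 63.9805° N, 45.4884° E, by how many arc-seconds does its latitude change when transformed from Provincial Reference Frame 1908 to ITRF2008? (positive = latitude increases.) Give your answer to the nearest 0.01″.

Δφ = -2.28″

sin φ = 0.898645, cos φ = 0.438677, sin λ = 0.713109, cos λ = 0.701054.
North component: ΔN = −sin φ cos λ·ΔX − sin φ sin λ·ΔY + cos φ·ΔZ = −(0.898645)(0.701054)(-601) − (0.898645)(0.713109)(491) + (0.438677)(-306) = -70.25 m.
1° of latitude spans 3600 × 30.87 = 111132 m, so Δφ = -70.25 / 111132 × 3600 = -2.276″.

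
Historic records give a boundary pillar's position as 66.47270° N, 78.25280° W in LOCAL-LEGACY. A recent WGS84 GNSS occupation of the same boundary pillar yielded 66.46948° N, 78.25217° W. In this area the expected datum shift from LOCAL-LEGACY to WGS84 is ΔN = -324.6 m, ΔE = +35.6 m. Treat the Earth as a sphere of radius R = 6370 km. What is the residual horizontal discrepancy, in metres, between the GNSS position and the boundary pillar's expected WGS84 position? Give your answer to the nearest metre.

Observed coordinate differences: Δφ = -0.00322°, Δλ = +0.00063°.
Converting to metres (1° lat = 111177 m, cos φ = 0.399186): observed ΔN = -358.0 m, observed ΔE = 28.0 m.
Subtracting the expected shift leaves a residual of -358.0 − (-324.6) = -33.4 m north and 28.0 − (35.6) = -7.6 m east.
Residual distance = √((-33.4)² + (-7.6)²) = 34.3 m.

34 m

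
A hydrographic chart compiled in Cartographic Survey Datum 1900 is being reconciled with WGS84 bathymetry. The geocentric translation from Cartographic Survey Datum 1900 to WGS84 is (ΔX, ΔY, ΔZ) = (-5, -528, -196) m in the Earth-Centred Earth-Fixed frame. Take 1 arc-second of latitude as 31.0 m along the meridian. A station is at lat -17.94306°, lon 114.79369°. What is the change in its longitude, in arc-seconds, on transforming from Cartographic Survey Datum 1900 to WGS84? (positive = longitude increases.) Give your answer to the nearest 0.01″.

Δλ = 7.66″

sin φ = -0.308072, cos φ = 0.951363, sin λ = 0.907824, cos λ = -0.419352.
East component: ΔE = −sin λ·ΔX + cos λ·ΔY = −(0.907824)(-5) + (-0.419352)(-528) = 225.96 m.
1° of latitude spans 3600 × 31.00 = 111600 m; at latitude φ, 1° of longitude spans that × cos φ = 106172.1 m, so Δλ = 225.96 / 106172.1 × 3600 = 7.662″.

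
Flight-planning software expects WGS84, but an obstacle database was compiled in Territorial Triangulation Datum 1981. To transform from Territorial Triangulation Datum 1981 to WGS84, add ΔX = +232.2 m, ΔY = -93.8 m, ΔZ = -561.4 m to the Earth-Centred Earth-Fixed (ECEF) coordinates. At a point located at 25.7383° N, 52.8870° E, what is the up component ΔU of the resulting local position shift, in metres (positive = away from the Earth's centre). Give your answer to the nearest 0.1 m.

At φ = 25.7383°, λ = 52.8870°: sin φ = 0.434261, cos φ = 0.900787, sin λ = 0.797447, cos λ = 0.603389.
ΔU = cos φ cos λ·ΔX + cos φ sin λ·ΔY + sin φ·ΔZ = (0.900787)(0.603389)(232.2) + (0.900787)(0.797447)(-93.8) + (0.434261)(-561.4) = -184.97 m.

ΔU = -185.0 m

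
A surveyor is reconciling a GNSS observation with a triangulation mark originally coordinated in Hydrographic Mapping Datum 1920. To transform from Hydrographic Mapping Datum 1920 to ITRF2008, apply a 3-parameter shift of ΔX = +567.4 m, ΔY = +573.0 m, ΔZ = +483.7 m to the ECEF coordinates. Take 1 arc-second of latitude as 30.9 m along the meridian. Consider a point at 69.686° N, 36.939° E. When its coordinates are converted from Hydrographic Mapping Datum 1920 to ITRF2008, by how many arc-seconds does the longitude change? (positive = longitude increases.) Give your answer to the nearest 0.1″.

Δλ = 10.9″

sin φ = 0.937804, cos φ = 0.347165, sin λ = 0.600964, cos λ = 0.799276.
East component: ΔE = −sin λ·ΔX + cos λ·ΔY = −(0.600964)(567.4) + (0.799276)(573.0) = 117.00 m.
1° of latitude spans 3600 × 30.90 = 111240 m; at latitude φ, 1° of longitude spans that × cos φ = 38618.6 m, so Δλ = 117.00 / 38618.6 × 3600 = 10.906″.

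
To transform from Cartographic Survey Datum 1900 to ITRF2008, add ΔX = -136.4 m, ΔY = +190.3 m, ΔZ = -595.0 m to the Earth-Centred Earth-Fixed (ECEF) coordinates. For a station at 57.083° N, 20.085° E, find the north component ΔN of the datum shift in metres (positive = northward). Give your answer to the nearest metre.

The local north axis is (−sin φ cos λ, −sin φ sin λ, cos φ), giving ΔN = 107.539 − 54.860 − 323.337 = -270.66 m.

ΔN = -271 m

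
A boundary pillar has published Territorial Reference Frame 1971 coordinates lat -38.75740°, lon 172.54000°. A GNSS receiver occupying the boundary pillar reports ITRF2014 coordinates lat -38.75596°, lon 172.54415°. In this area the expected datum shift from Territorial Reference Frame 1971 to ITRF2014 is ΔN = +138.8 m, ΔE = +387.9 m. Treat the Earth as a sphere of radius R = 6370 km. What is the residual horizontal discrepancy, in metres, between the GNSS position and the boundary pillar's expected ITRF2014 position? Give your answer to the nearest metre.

Observed coordinate differences: Δφ = +0.00144°, Δλ = +0.00415°.
Converting to metres (1° lat = 111177 m, cos φ = 0.779804): observed ΔN = 160.1 m, observed ΔE = 359.8 m.
Subtracting the expected shift leaves a residual of 160.1 − (138.8) = 21.3 m north and 359.8 − (387.9) = -28.1 m east.
Residual distance = √(21.3² + (-28.1)²) = 35.3 m.

35 m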